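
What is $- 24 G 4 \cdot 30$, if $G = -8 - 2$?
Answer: $28800$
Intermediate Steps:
$G = -10$ ($G = -8 - 2 = -10$)
$- 24 G 4 \cdot 30 = \left(-24\right) \left(-10\right) 4 \cdot 30 = 240 \cdot 4 \cdot 30 = 960 \cdot 30 = 28800$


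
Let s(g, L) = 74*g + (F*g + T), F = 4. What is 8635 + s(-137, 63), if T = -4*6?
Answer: -2075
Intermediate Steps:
T = -24
s(g, L) = -24 + 78*g (s(g, L) = 74*g + (4*g - 24) = 74*g + (-24 + 4*g) = -24 + 78*g)
8635 + s(-137, 63) = 8635 + (-24 + 78*(-137)) = 8635 + (-24 - 10686) = 8635 - 10710 = -2075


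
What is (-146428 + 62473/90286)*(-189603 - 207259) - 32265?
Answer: 2623323023379090/45143 ≈ 5.8111e+10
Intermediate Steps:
(-146428 + 62473/90286)*(-189603 - 207259) - 32265 = (-146428 + 62473*(1/90286))*(-396862) - 32265 = (-146428 + 62473/90286)*(-396862) - 32265 = -13220335935/90286*(-396862) - 32265 = 2623324479917985/45143 - 32265 = 2623323023379090/45143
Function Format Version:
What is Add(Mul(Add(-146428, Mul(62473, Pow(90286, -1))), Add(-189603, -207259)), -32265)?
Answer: Rational(2623323023379090, 45143) ≈ 5.8111e+10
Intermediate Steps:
Add(Mul(Add(-146428, Mul(62473, Pow(90286, -1))), Add(-189603, -207259)), -32265) = Add(Mul(Add(-146428, Mul(62473, Rational(1, 90286))), -396862), -32265) = Add(Mul(Add(-146428, Rational(62473, 90286)), -396862), -32265) = Add(Mul(Rational(-13220335935, 90286), -396862), -32265) = Add(Rational(2623324479917985, 45143), -32265) = Rational(2623323023379090, 45143)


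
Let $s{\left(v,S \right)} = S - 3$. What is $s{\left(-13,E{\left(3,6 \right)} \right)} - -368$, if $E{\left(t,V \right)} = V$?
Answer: $371$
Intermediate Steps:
$s{\left(v,S \right)} = -3 + S$
$s{\left(-13,E{\left(3,6 \right)} \right)} - -368 = \left(-3 + 6\right) - -368 = 3 + 368 = 371$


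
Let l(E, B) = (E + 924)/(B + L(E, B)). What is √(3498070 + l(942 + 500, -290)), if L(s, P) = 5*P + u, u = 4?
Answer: √13446575841/62 ≈ 1870.3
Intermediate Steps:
L(s, P) = 4 + 5*P (L(s, P) = 5*P + 4 = 4 + 5*P)
l(E, B) = (924 + E)/(4 + 6*B) (l(E, B) = (E + 924)/(B + (4 + 5*B)) = (924 + E)/(4 + 6*B))
√(3498070 + l(942 + 500, -290)) = √(3498070 + (924 + (942 + 500))/(2*(2 + 3*(-290)))) = √(3498070 + (924 + 1442)/(2*(2 - 870))) = √(3498070 + (½)*2366/(-868)) = √(3498070 + (½)*(-1/868)*2366) = √(3498070 - 169/124) = √(433760511/124) = √13446575841/62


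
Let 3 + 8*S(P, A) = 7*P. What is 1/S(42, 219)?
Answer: 8/291 ≈ 0.027491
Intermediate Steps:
S(P, A) = -3/8 + 7*P/8 (S(P, A) = -3/8 + (7*P)/8 = -3/8 + 7*P/8)
1/S(42, 219) = 1/(-3/8 + (7/8)*42) = 1/(-3/8 + 147/4) = 1/(291/8) = 8/291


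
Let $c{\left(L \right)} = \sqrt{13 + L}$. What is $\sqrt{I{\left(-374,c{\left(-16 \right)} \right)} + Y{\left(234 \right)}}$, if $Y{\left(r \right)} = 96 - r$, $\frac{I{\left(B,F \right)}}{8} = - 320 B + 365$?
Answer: $\sqrt{960222} \approx 979.91$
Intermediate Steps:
$I{\left(B,F \right)} = 2920 - 2560 B$ ($I{\left(B,F \right)} = 8 \left(- 320 B + 365\right) = 8 \left(365 - 320 B\right) = 2920 - 2560 B$)
$\sqrt{I{\left(-374,c{\left(-16 \right)} \right)} + Y{\left(234 \right)}} = \sqrt{\left(2920 - -957440\right) + \left(96 - 234\right)} = \sqrt{\left(2920 + 957440\right) + \left(96 - 234\right)} = \sqrt{960360 - 138} = \sqrt{960222}$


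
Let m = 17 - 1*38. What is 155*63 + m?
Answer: 9744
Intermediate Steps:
m = -21 (m = 17 - 38 = -21)
155*63 + m = 155*63 - 21 = 9765 - 21 = 9744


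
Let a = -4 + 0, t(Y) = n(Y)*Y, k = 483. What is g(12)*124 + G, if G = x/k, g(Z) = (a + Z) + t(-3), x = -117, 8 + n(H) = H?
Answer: 818485/161 ≈ 5083.8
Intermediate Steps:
n(H) = -8 + H
t(Y) = Y*(-8 + Y) (t(Y) = (-8 + Y)*Y = Y*(-8 + Y))
a = -4
g(Z) = 29 + Z (g(Z) = (-4 + Z) - 3*(-8 - 3) = (-4 + Z) - 3*(-11) = (-4 + Z) + 33 = 29 + Z)
G = -39/161 (G = -117/483 = -117*1/483 = -39/161 ≈ -0.24224)
g(12)*124 + G = (29 + 12)*124 - 39/161 = 41*124 - 39/161 = 5084 - 39/161 = 818485/161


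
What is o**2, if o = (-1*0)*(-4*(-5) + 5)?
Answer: 0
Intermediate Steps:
o = 0 (o = 0*(20 + 5) = 0*25 = 0)
o**2 = 0**2 = 0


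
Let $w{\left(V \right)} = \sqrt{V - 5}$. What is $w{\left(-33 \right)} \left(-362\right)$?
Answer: $- 362 i \sqrt{38} \approx - 2231.5 i$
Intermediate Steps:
$w{\left(V \right)} = \sqrt{-5 + V}$
$w{\left(-33 \right)} \left(-362\right) = \sqrt{-5 - 33} \left(-362\right) = \sqrt{-38} \left(-362\right) = i \sqrt{38} \left(-362\right) = - 362 i \sqrt{38}$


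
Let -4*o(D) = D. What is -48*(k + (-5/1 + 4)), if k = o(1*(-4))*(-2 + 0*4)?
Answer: 144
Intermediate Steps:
o(D) = -D/4
k = -2 (k = (-(-4)/4)*(-2 + 0*4) = (-¼*(-4))*(-2 + 0) = 1*(-2) = -2)
-48*(k + (-5/1 + 4)) = -48*(-2 + (-5/1 + 4)) = -48*(-2 + (-5*1 + 4)) = -48*(-2 + (-5 + 4)) = -48*(-2 - 1) = -48*(-3) = 144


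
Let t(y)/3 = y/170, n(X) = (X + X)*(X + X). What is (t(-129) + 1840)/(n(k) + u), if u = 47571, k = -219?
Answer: 312413/40700550 ≈ 0.0076759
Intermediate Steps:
n(X) = 4*X**2 (n(X) = (2*X)*(2*X) = 4*X**2)
t(y) = 3*y/170 (t(y) = 3*(y/170) = 3*y/170)
(t(-129) + 1840)/(n(k) + u) = ((3/170)*(-129) + 1840)/(4*(-219)**2 + 47571) = (-387/170 + 1840)/(4*47961 + 47571) = 312413/(170*(191844 + 47571)) = (312413/170)/239415 = (312413/170)*(1/239415) = 312413/40700550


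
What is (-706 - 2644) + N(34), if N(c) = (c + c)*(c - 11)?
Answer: -1786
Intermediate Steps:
N(c) = 2*c*(-11 + c) (N(c) = (2*c)*(-11 + c) = 2*c*(-11 + c))
(-706 - 2644) + N(34) = (-706 - 2644) + 2*34*(-11 + 34) = -3350 + 2*34*23 = -3350 + 1564 = -1786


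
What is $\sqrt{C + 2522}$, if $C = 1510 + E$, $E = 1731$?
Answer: $\sqrt{5763} \approx 75.914$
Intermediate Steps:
$C = 3241$ ($C = 1510 + 1731 = 3241$)
$\sqrt{C + 2522} = \sqrt{3241 + 2522} = \sqrt{5763}$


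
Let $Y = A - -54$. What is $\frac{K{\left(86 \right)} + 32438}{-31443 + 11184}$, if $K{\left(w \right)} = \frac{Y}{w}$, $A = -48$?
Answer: $- \frac{1394837}{871137} \approx -1.6012$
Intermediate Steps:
$Y = 6$ ($Y = -48 - -54 = -48 + 54 = 6$)
$K{\left(w \right)} = \frac{6}{w}$
$\frac{K{\left(86 \right)} + 32438}{-31443 + 11184} = \frac{\frac{6}{86} + 32438}{-31443 + 11184} = \frac{6 \cdot \frac{1}{86} + 32438}{-20259} = \left(\frac{3}{43} + 32438\right) \left(- \frac{1}{20259}\right) = \frac{1394837}{43} \left(- \frac{1}{20259}\right) = - \frac{1394837}{871137}$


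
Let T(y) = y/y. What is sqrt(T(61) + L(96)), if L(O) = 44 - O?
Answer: I*sqrt(51) ≈ 7.1414*I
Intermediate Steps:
T(y) = 1
sqrt(T(61) + L(96)) = sqrt(1 + (44 - 1*96)) = sqrt(1 + (44 - 96)) = sqrt(1 - 52) = sqrt(-51) = I*sqrt(51)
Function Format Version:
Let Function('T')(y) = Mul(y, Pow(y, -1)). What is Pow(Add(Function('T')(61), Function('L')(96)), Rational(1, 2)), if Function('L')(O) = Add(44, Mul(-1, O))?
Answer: Mul(I, Pow(51, Rational(1, 2))) ≈ Mul(7.1414, I)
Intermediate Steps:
Function('T')(y) = 1
Pow(Add(Function('T')(61), Function('L')(96)), Rational(1, 2)) = Pow(Add(1, Add(44, Mul(-1, 96))), Rational(1, 2)) = Pow(Add(1, Add(44, -96)), Rational(1, 2)) = Pow(Add(1, -52), Rational(1, 2)) = Pow(-51, Rational(1, 2)) = Mul(I, Pow(51, Rational(1, 2)))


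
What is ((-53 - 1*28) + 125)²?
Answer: 1936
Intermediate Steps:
((-53 - 1*28) + 125)² = ((-53 - 28) + 125)² = (-81 + 125)² = 44² = 1936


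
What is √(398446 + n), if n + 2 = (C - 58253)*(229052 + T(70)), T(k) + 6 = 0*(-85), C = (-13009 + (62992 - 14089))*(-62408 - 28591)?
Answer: I*√748150439125070 ≈ 2.7352e+7*I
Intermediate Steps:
C = -3266318106 (C = (-13009 + 48903)*(-90999) = 35894*(-90999) = -3266318106)
T(k) = -6 (T(k) = -6 + 0*(-85) = -6 + 0 = -6)
n = -748150439523516 (n = -2 + (-3266318106 - 58253)*(229052 - 6) = -2 - 3266376359*229046 = -2 - 748150439523514 = -748150439523516)
√(398446 + n) = √(398446 - 748150439523516) = √(-748150439125070) = I*√748150439125070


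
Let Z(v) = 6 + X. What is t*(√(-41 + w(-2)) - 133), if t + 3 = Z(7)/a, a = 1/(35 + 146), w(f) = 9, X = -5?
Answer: -23674 + 712*I*√2 ≈ -23674.0 + 1006.9*I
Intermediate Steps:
Z(v) = 1 (Z(v) = 6 - 5 = 1)
a = 1/181 ≈ 0.0055249
t = 178 (t = -3 + 1/(1/181) = -3 + 1*181 = -3 + 181 = 178)
t*(√(-41 + w(-2)) - 133) = 178*(√(-41 + 9) - 133) = 178*(√(-32) - 133) = 178*(4*I*√2 - 133) = 178*(-133 + 4*I*√2) = -23674 + 712*I*√2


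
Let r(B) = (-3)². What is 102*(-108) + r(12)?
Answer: -11007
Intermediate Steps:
r(B) = 9
102*(-108) + r(12) = 102*(-108) + 9 = -11016 + 9 = -11007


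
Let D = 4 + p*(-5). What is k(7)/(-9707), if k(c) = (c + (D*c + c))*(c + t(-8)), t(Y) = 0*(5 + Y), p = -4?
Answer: -1274/9707 ≈ -0.13125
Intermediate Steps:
t(Y) = 0
D = 24 (D = 4 - 4*(-5) = 4 + 20 = 24)
k(c) = 26*c² (k(c) = (c + (24*c + c))*(c + 0) = (c + 25*c)*c = (26*c)*c = 26*c²)
k(7)/(-9707) = (26*7²)/(-9707) = (26*49)*(-1/9707) = 1274*(-1/9707) = -1274/9707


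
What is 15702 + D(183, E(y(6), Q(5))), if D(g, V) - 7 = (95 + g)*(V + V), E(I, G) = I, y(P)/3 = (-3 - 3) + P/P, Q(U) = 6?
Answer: 7369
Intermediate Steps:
y(P) = -15 (y(P) = 3*((-3 - 3) + P/P) = 3*(-6 + 1) = 3*(-5) = -15)
D(g, V) = 7 + 2*V*(95 + g) (D(g, V) = 7 + (95 + g)*(V + V) = 7 + (95 + g)*(2*V) = 7 + 2*V*(95 + g))
15702 + D(183, E(y(6), Q(5))) = 15702 + (7 + 190*(-15) + 2*(-15)*183) = 15702 + (7 - 2850 - 5490) = 15702 - 8333 = 7369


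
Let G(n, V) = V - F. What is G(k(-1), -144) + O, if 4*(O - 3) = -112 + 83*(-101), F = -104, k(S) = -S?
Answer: -8643/4 ≈ -2160.8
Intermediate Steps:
O = -8483/4 (O = 3 + (-112 + 83*(-101))/4 = 3 + (-112 - 8383)/4 = 3 + (¼)*(-8495) = 3 - 8495/4 = -8483/4 ≈ -2120.8)
G(n, V) = 104 + V (G(n, V) = V - 1*(-104) = V + 104 = 104 + V)
G(k(-1), -144) + O = (104 - 144) - 8483/4 = -40 - 8483/4 = -8643/4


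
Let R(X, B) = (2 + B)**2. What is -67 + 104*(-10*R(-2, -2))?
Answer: -67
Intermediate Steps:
-67 + 104*(-10*R(-2, -2)) = -67 + 104*(-10*(2 - 2)**2) = -67 + 104*(-10*0**2) = -67 + 104*(-10*0) = -67 + 104*0 = -67 + 0 = -67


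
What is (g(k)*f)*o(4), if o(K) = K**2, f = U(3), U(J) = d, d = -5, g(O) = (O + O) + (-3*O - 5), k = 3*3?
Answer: 1120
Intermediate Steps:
k = 9
g(O) = -5 - O (g(O) = 2*O + (-5 - 3*O) = -5 - O)
U(J) = -5
f = -5
(g(k)*f)*o(4) = ((-5 - 1*9)*(-5))*4**2 = ((-5 - 9)*(-5))*16 = -14*(-5)*16 = 70*16 = 1120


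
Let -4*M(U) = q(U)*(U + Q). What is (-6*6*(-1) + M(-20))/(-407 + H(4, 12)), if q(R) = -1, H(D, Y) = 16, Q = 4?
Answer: -32/391 ≈ -0.081841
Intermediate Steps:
M(U) = 1 + U/4 (M(U) = -(-1)*(U + 4)/4 = -(-1)*(4 + U)/4 = -(-4 - U)/4 = 1 + U/4)
(-6*6*(-1) + M(-20))/(-407 + H(4, 12)) = (-6*6*(-1) + (1 + (¼)*(-20)))/(-407 + 16) = (-36*(-1) + (1 - 5))/(-391) = (36 - 4)*(-1/391) = 32*(-1/391) = -32/391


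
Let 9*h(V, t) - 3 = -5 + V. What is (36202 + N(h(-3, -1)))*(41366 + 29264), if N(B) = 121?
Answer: 2565493490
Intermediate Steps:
h(V, t) = -2/9 + V/9 (h(V, t) = 1/3 + (-5 + V)/9 = 1/3 + (-5/9 + V/9) = -2/9 + V/9)
(36202 + N(h(-3, -1)))*(41366 + 29264) = (36202 + 121)*(41366 + 29264) = 36323*70630 = 2565493490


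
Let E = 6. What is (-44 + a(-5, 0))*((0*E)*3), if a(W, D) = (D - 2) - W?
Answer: 0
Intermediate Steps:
a(W, D) = -2 + D - W (a(W, D) = (-2 + D) - W = -2 + D - W)
(-44 + a(-5, 0))*((0*E)*3) = (-44 + (-2 + 0 - 1*(-5)))*((0*6)*3) = (-44 + (-2 + 0 + 5))*(0*3) = (-44 + 3)*0 = -41*0 = 0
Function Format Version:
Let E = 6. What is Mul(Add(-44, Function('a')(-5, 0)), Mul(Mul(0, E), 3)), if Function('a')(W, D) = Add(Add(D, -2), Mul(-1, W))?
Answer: 0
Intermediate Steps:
Function('a')(W, D) = Add(-2, D, Mul(-1, W)) (Function('a')(W, D) = Add(Add(-2, D), Mul(-1, W)) = Add(-2, D, Mul(-1, W)))
Mul(Add(-44, Function('a')(-5, 0)), Mul(Mul(0, E), 3)) = Mul(Add(-44, Add(-2, 0, Mul(-1, -5))), Mul(Mul(0, 6), 3)) = Mul(Add(-44, Add(-2, 0, 5)), Mul(0, 3)) = Mul(Add(-44, 3), 0) = Mul(-41, 0) = 0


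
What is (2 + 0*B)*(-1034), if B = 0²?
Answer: -2068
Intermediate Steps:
B = 0
(2 + 0*B)*(-1034) = (2 + 0*0)*(-1034) = (2 + 0)*(-1034) = 2*(-1034) = -2068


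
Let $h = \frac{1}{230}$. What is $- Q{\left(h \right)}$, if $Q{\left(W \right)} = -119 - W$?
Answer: $\frac{27371}{230} \approx 119.0$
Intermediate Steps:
$h = \frac{1}{230} \approx 0.0043478$
$- Q{\left(h \right)} = - (-119 - \frac{1}{230}) = \left(-1\right) \left(- \frac{27371}{230}\right) = \frac{27371}{230}$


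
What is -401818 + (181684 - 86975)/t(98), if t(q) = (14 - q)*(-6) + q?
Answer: -241799727/602 ≈ -4.0166e+5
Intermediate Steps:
t(q) = -84 + 7*q (t(q) = (-84 + 6*q) + q = -84 + 7*q)
-401818 + (181684 - 86975)/t(98) = -401818 + (181684 - 86975)/(-84 + 7*98) = -401818 + 94709/(-84 + 686) = -401818 + 94709/602 = -241799727/602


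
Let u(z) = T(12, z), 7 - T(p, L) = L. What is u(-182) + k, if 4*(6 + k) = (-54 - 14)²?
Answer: 1339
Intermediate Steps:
T(p, L) = 7 - L
u(z) = 7 - z
k = 1150 (k = -6 + (-54 - 14)²/4 = -6 + (¼)*(-68)² = -6 + (¼)*4624 = -6 + 1156 = 1150)
u(-182) + k = (7 - 1*(-182)) + 1150 = (7 + 182) + 1150 = 189 + 1150 = 1339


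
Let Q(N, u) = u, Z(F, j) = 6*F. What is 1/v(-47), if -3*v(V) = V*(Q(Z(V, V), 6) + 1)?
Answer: 3/329 ≈ 0.0091185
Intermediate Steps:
v(V) = -7*V/3 (v(V) = -V*(6 + 1)/3 = -V*7/3 = -7*V/3)
1/v(-47) = 1/(-7/3*(-47)) = 1/(329/3) = 3/329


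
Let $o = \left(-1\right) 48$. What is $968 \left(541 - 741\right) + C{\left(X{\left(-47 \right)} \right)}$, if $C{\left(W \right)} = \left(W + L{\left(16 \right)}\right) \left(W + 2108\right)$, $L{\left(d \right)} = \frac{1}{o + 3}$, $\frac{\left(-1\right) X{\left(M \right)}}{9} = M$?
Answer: $\frac{39463054}{45} \approx 8.7696 \cdot 10^{5}$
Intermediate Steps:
$X{\left(M \right)} = - 9 M$
$o = -48$
$L{\left(d \right)} = - \frac{1}{45}$ ($L{\left(d \right)} = \frac{1}{-48 + 3} = \frac{1}{-45} = - \frac{1}{45}$)
$C{\left(W \right)} = \left(2108 + W\right) \left(- \frac{1}{45} + W\right)$ ($C{\left(W \right)} = \left(W - \frac{1}{45}\right) \left(W + 2108\right) = \left(- \frac{1}{45} + W\right) \left(2108 + W\right) = \left(2108 + W\right) \left(- \frac{1}{45} + W\right)$)
$968 \left(541 - 741\right) + C{\left(X{\left(-47 \right)} \right)} = 968 \left(541 - 741\right) + \left(- \frac{2108}{45} + \left(\left(-9\right) \left(-47\right)\right)^{2} + \frac{94859 \left(\left(-9\right) \left(-47\right)\right)}{45}\right) = 968 \left(-200\right) + \left(- \frac{2108}{45} + 423^{2} + \frac{94859}{45} \cdot 423\right) = -193600 + \left(- \frac{2108}{45} + 178929 + \frac{4458373}{5}\right) = -193600 + \frac{48175054}{45} = \frac{39463054}{45}$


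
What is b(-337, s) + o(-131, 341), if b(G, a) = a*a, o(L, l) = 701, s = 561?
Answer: 315422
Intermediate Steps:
b(G, a) = a**2
b(-337, s) + o(-131, 341) = 561**2 + 701 = 314721 + 701 = 315422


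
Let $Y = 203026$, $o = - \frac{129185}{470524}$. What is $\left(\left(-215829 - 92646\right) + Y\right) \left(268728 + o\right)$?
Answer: $- \frac{13333271487219863}{470524} \approx -2.8337 \cdot 10^{10}$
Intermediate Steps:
$o = - \frac{129185}{470524}$ ($o = \left(-129185\right) \frac{1}{470524} = - \frac{129185}{470524} \approx -0.27456$)
$\left(\left(-215829 - 92646\right) + Y\right) \left(268728 + o\right) = \left(\left(-215829 - 92646\right) + 203026\right) \left(268728 - \frac{129185}{470524}\right) = \left(\left(-215829 - 92646\right) + 203026\right) \frac{126442844287}{470524} = \left(-308475 + 203026\right) \frac{126442844287}{470524} = \left(-105449\right) \frac{126442844287}{470524} = - \frac{13333271487219863}{470524}$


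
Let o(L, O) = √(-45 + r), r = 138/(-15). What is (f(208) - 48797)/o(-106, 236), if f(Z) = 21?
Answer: 48776*I*√1355/271 ≈ 6625.3*I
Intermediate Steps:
r = -46/5 (r = 138*(-1/15) = -46/5 ≈ -9.2000)
o(L, O) = I*√1355/5 (o(L, O) = √(-45 - 46/5) = √(-271/5) = I*√1355/5)
(f(208) - 48797)/o(-106, 236) = (21 - 48797)/((I*√1355/5)) = -(-48776)*I*√1355/271 = 48776*I*√1355/271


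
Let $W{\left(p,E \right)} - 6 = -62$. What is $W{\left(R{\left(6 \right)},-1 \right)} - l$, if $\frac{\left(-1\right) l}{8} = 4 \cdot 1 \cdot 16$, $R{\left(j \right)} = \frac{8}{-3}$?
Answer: $456$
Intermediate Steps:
$R{\left(j \right)} = - \frac{8}{3}$ ($R{\left(j \right)} = 8 \left(- \frac{1}{3}\right) = - \frac{8}{3}$)
$W{\left(p,E \right)} = -56$ ($W{\left(p,E \right)} = 6 - 62 = -56$)
$l = -512$ ($l = - 8 \cdot 4 \cdot 1 \cdot 16 = - 8 \cdot 4 \cdot 16 = \left(-8\right) 64 = -512$)
$W{\left(R{\left(6 \right)},-1 \right)} - l = -56 - -512 = -56 + 512 = 456$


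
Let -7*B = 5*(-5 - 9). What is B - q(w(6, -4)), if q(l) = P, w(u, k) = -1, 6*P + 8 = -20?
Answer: 44/3 ≈ 14.667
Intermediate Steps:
P = -14/3 (P = -4/3 + (⅙)*(-20) = -4/3 - 10/3 = -14/3 ≈ -4.6667)
q(l) = -14/3
B = 10 (B = -5*(-5 - 9)/7 = -5*(-14)/7 = -⅐*(-70) = 10)
B - q(w(6, -4)) = 10 - 1*(-14/3) = 10 + 14/3 = 44/3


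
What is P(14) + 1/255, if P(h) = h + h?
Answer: 7141/255 ≈ 28.004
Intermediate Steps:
P(h) = 2*h
P(14) + 1/255 = 2*14 + 1/255 = 28 + 1/255 = 7141/255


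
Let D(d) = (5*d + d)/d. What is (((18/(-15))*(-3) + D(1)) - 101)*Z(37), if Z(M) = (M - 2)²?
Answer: -111965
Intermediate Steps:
Z(M) = (-2 + M)²
D(d) = 6 (D(d) = (6*d)/d = 6)
(((18/(-15))*(-3) + D(1)) - 101)*Z(37) = (((18/(-15))*(-3) + 6) - 101)*(-2 + 37)² = (((18*(-1/15))*(-3) + 6) - 101)*35² = ((-6/5*(-3) + 6) - 101)*1225 = ((18/5 + 6) - 101)*1225 = (48/5 - 101)*1225 = -457/5*1225 = -111965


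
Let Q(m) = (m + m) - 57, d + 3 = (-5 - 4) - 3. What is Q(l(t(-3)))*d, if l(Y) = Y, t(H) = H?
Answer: 945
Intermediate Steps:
d = -15 (d = -3 + ((-5 - 4) - 3) = -3 + (-9 - 3) = -3 - 12 = -15)
Q(m) = -57 + 2*m (Q(m) = 2*m - 57 = -57 + 2*m)
Q(l(t(-3)))*d = (-57 + 2*(-3))*(-15) = (-57 - 6)*(-15) = -63*(-15) = 945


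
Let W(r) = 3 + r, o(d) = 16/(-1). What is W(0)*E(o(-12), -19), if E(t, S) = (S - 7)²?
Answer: 2028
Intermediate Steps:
o(d) = -16 (o(d) = 16*(-1) = -16)
E(t, S) = (-7 + S)²
W(0)*E(o(-12), -19) = (3 + 0)*(-7 - 19)² = 3*(-26)² = 3*676 = 2028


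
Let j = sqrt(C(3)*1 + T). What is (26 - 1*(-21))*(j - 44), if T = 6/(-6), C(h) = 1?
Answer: -2068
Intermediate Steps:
T = -1 (T = -1/6*6 = -1)
j = 0 (j = sqrt(1*1 - 1) = sqrt(1 - 1) = sqrt(0) = 0)
(26 - 1*(-21))*(j - 44) = (26 - 1*(-21))*(0 - 44) = (26 + 21)*(-44) = 47*(-44) = -2068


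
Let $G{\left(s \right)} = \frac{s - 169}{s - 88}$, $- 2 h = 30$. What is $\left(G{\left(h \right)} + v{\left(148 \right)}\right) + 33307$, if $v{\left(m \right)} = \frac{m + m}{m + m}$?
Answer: $\frac{3430908}{103} \approx 33310.0$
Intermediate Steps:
$h = -15$ ($h = \left(- \frac{1}{2}\right) 30 = -15$)
$v{\left(m \right)} = 1$ ($v{\left(m \right)} = \frac{2 m}{2 m} = 2 m \frac{1}{2 m} = 1$)
$G{\left(s \right)} = \frac{-169 + s}{-88 + s}$
$\left(G{\left(h \right)} + v{\left(148 \right)}\right) + 33307 = \left(\frac{-169 - 15}{-88 - 15} + 1\right) + 33307 = \left(\frac{1}{-103} \left(-184\right) + 1\right) + 33307 = \left(\left(- \frac{1}{103}\right) \left(-184\right) + 1\right) + 33307 = \left(\frac{184}{103} + 1\right) + 33307 = \frac{287}{103} + 33307 = \frac{3430908}{103}$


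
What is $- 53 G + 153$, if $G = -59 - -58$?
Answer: $206$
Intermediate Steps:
$G = -1$ ($G = -59 + 58 = -1$)
$- 53 G + 153 = \left(-53\right) \left(-1\right) + 153 = 53 + 153 = 206$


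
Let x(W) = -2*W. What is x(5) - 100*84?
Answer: -8410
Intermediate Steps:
x(5) - 100*84 = -2*5 - 100*84 = -10 - 8400 = -8410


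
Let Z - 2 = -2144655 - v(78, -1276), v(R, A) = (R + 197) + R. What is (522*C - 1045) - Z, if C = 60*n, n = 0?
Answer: 2143961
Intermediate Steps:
C = 0 (C = 60*0 = 0)
v(R, A) = 197 + 2*R (v(R, A) = (197 + R) + R = 197 + 2*R)
Z = -2145006 (Z = 2 + (-2144655 - (197 + 2*78)) = 2 + (-2144655 - (197 + 156)) = 2 + (-2144655 - 1*353) = 2 + (-2144655 - 353) = 2 - 2145008 = -2145006)
(522*C - 1045) - Z = (522*0 - 1045) - 1*(-2145006) = (0 - 1045) + 2145006 = -1045 + 2145006 = 2143961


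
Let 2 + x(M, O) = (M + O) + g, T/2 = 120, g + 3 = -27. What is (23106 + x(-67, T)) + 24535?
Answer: 47782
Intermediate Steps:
g = -30 (g = -3 - 27 = -30)
T = 240 (T = 2*120 = 240)
x(M, O) = -32 + M + O (x(M, O) = -2 + ((M + O) - 30) = -2 + (-30 + M + O) = -32 + M + O)
(23106 + x(-67, T)) + 24535 = (23106 + (-32 - 67 + 240)) + 24535 = (23106 + 141) + 24535 = 23247 + 24535 = 47782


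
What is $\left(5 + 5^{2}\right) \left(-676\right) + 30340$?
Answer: $10060$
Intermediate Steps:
$\left(5 + 5^{2}\right) \left(-676\right) + 30340 = \left(5 + 25\right) \left(-676\right) + 30340 = 30 \left(-676\right) + 30340 = -20280 + 30340 = 10060$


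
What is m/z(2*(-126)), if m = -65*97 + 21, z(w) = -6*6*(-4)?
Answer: -1571/36 ≈ -43.639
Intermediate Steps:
z(w) = 144 (z(w) = -36*(-4) = 144)
m = -6284 (m = -6305 + 21 = -6284)
m/z(2*(-126)) = -6284/144 = -6284*1/144 = -1571/36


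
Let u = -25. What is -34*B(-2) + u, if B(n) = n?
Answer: 43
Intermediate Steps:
-34*B(-2) + u = -34*(-2) - 25 = 68 - 25 = 43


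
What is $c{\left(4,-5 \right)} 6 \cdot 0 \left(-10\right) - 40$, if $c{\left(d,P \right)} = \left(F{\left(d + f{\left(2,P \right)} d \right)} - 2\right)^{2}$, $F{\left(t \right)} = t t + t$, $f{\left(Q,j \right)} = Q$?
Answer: $-40$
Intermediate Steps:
$F{\left(t \right)} = t + t^{2}$ ($F{\left(t \right)} = t^{2} + t = t + t^{2}$)
$c{\left(d,P \right)} = \left(-2 + 3 d \left(1 + 3 d\right)\right)^{2}$ ($c{\left(d,P \right)} = \left(\left(d + 2 d\right) \left(1 + \left(d + 2 d\right)\right) - 2\right)^{2} = \left(3 d \left(1 + 3 d\right) - 2\right)^{2} = \left(-2 + 3 d \left(1 + 3 d\right)\right)^{2}$)
$c{\left(4,-5 \right)} 6 \cdot 0 \left(-10\right) - 40 = \left(-2 + 3 \cdot 4 \left(1 + 3 \cdot 4\right)\right)^{2} \cdot 6 \cdot 0 \left(-10\right) - 40 = \left(-2 + 3 \cdot 4 \left(1 + 12\right)\right)^{2} \cdot 6 \cdot 0 \left(-10\right) - 40 = \left(-2 + 3 \cdot 4 \cdot 13\right)^{2} \cdot 6 \cdot 0 \left(-10\right) - 40 = \left(-2 + 156\right)^{2} \cdot 6 \cdot 0 \left(-10\right) - 40 = 154^{2} \cdot 6 \cdot 0 \left(-10\right) - 40 = 23716 \cdot 6 \cdot 0 \left(-10\right) - 40 = 142296 \cdot 0 \left(-10\right) - 40 = 0 \left(-10\right) - 40 = 0 - 40 = -40$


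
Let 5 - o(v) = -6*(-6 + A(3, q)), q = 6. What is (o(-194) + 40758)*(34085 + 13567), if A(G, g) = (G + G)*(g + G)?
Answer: 1956162252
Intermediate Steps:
A(G, g) = 2*G*(G + g) (A(G, g) = (2*G)*(G + g) = 2*G*(G + g))
o(v) = 293 (o(v) = 5 - (-6)*(-6 + 2*3*(3 + 6)) = 5 - (-6)*(-6 + 2*3*9) = 5 - (-6)*(-6 + 54) = 5 - (-6)*48 = 5 - 1*(-288) = 5 + 288 = 293)
(o(-194) + 40758)*(34085 + 13567) = (293 + 40758)*(34085 + 13567) = 41051*47652 = 1956162252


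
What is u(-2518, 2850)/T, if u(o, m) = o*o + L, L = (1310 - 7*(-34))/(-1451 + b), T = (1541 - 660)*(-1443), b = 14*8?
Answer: -8489692288/1702247937 ≈ -4.9873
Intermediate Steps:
b = 112
T = -1271283 (T = 881*(-1443) = -1271283)
L = -1548/1339 (L = (1310 - 7*(-34))/(-1451 + 112) = (1310 + 238)/(-1339) = 1548*(-1/1339) = -1548/1339 ≈ -1.1561)
u(o, m) = -1548/1339 + o² (u(o, m) = o*o - 1548/1339 = o² - 1548/1339 = -1548/1339 + o²)
u(-2518, 2850)/T = (-1548/1339 + (-2518)²)/(-1271283) = (-1548/1339 + 6340324)*(-1/1271283) = (8489692288/1339)*(-1/1271283) = -8489692288/1702247937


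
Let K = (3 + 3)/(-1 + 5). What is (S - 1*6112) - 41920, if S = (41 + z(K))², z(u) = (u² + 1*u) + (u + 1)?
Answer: -732791/16 ≈ -45799.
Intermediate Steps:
K = 3/2 (K = 6/4 = 6*(¼) = 3/2 ≈ 1.5000)
z(u) = 1 + u² + 2*u (z(u) = (u² + u) + (1 + u) = (u + u²) + (1 + u) = 1 + u² + 2*u)
S = 35721/16 (S = (41 + (1 + (3/2)² + 2*(3/2)))² = (41 + (1 + 9/4 + 3))² = (41 + 25/4)² = (189/4)² = 35721/16 ≈ 2232.6)
(S - 1*6112) - 41920 = (35721/16 - 1*6112) - 41920 = (35721/16 - 6112) - 41920 = -62071/16 - 41920 = -732791/16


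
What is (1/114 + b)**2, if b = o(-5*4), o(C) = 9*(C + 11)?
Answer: 85248289/12996 ≈ 6559.6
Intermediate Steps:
o(C) = 99 + 9*C (o(C) = 9*(11 + C) = 99 + 9*C)
b = -81 (b = 99 + 9*(-5*4) = 99 + 9*(-20) = 99 - 180 = -81)
(1/114 + b)**2 = (1/114 - 81)**2 = (-9233/114)**2 = 85248289/12996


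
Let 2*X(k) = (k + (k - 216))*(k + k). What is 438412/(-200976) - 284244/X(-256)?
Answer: -2169252965/585242112 ≈ -3.7066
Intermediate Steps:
X(k) = k*(-216 + 2*k) (X(k) = ((k + (k - 216))*(k + k))/2 = ((k + (-216 + k))*(2*k))/2 = ((-216 + 2*k)*(2*k))/2 = (2*k*(-216 + 2*k))/2 = k*(-216 + 2*k))
438412/(-200976) - 284244/X(-256) = 438412/(-200976) - 284244*(-1/(512*(-108 - 256))) = 438412*(-1/200976) - 284244/(2*(-256)*(-364)) = -109603/50244 - 284244/186368 = -109603/50244 - 284244*1/186368 = -109603/50244 - 71061/46592 = -2169252965/585242112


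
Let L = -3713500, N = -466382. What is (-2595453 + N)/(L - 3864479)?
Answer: 3061835/7577979 ≈ 0.40404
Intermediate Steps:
(-2595453 + N)/(L - 3864479) = (-2595453 - 466382)/(-3713500 - 3864479) = -3061835/(-7577979) = -3061835*(-1/7577979) = 3061835/7577979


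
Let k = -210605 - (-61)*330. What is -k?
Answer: 190475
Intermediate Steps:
k = -190475 (k = -210605 - 1*(-20130) = -210605 + 20130 = -190475)
-k = -1*(-190475) = 190475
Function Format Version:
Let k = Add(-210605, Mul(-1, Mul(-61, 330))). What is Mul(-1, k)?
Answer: 190475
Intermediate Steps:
k = -190475 (k = Add(-210605, Mul(-1, -20130)) = Add(-210605, 20130) = -190475)
Mul(-1, k) = Mul(-1, -190475) = 190475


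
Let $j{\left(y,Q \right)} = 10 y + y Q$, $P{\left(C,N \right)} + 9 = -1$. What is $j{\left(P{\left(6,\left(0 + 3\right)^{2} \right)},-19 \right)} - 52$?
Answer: $38$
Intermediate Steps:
$P{\left(C,N \right)} = -10$ ($P{\left(C,N \right)} = -9 - 1 = -10$)
$j{\left(y,Q \right)} = 10 y + Q y$
$j{\left(P{\left(6,\left(0 + 3\right)^{2} \right)},-19 \right)} - 52 = - 10 \left(10 - 19\right) - 52 = \left(-10\right) \left(-9\right) - 52 = 90 - 52 = 38$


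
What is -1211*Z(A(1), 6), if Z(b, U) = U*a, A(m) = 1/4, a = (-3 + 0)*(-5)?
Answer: -108990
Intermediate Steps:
a = 15 (a = -3*(-5) = 15)
A(m) = ¼
Z(b, U) = 15*U (Z(b, U) = U*15 = 15*U)
-1211*Z(A(1), 6) = -18165*6 = -1211*90 = -108990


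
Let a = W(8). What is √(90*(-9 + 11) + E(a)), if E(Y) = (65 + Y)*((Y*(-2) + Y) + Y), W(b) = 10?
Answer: 6*√5 ≈ 13.416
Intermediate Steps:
a = 10
E(Y) = 0 (E(Y) = (65 + Y)*((-2*Y + Y) + Y) = (65 + Y)*(-Y + Y) = (65 + Y)*0 = 0)
√(90*(-9 + 11) + E(a)) = √(90*(-9 + 11) + 0) = √(90*2 + 0) = √(180 + 0) = √180 = 6*√5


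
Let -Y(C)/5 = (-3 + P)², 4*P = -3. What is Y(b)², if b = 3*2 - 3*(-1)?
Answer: 1265625/256 ≈ 4943.8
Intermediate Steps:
b = 9 (b = 6 + 3 = 9)
P = -¾ (P = (¼)*(-3) = -¾ ≈ -0.75000)
Y(C) = -1125/16 (Y(C) = -5*(-3 - ¾)² = -5*(-15/4)² = -5*225/16 = -1125/16)
Y(b)² = (-1125/16)² = 1265625/256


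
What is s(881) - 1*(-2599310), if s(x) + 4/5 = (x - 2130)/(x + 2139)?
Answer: 1569982507/604 ≈ 2.5993e+6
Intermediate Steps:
s(x) = -⅘ + (-2130 + x)/(2139 + x) (s(x) = -⅘ + (x - 2130)/(x + 2139) = -⅘ + (-2130 + x)/(2139 + x))
s(881) - 1*(-2599310) = (-19206 + 881)/(5*(2139 + 881)) - 1*(-2599310) = (⅕)*(-18325)/3020 + 2599310 = (⅕)*(1/3020)*(-18325) + 2599310 = -733/604 + 2599310 = 1569982507/604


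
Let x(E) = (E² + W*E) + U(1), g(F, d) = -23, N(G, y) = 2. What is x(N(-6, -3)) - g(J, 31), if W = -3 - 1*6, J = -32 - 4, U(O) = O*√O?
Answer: 10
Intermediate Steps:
U(O) = O^(3/2)
J = -36
W = -9 (W = -3 - 6 = -9)
x(E) = 1 + E² - 9*E (x(E) = (E² - 9*E) + 1^(3/2) = (E² - 9*E) + 1 = 1 + E² - 9*E)
x(N(-6, -3)) - g(J, 31) = (1 + 2² - 9*2) - 1*(-23) = (1 + 4 - 18) + 23 = -13 + 23 = 10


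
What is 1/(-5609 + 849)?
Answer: -1/4760 ≈ -0.00021008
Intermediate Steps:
1/(-5609 + 849) = 1/(-4760) = -1/4760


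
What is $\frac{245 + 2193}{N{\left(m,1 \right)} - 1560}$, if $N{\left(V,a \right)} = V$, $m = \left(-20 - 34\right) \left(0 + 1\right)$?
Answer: $- \frac{1219}{807} \approx -1.5105$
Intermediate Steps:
$m = -54$ ($m = \left(-54\right) 1 = -54$)
$\frac{245 + 2193}{N{\left(m,1 \right)} - 1560} = \frac{245 + 2193}{-54 - 1560} = \frac{2438}{-54 - 1560} = \frac{2438}{-1614} = 2438 \left(- \frac{1}{1614}\right) = - \frac{1219}{807}$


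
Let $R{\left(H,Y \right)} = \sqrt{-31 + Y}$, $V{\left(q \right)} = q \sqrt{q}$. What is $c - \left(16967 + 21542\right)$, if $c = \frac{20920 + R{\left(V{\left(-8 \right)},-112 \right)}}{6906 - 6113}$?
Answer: $- \frac{30516717}{793} + \frac{i \sqrt{143}}{793} \approx -38483.0 + 0.01508 i$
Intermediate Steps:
$V{\left(q \right)} = q^{\frac{3}{2}}$
$c = \frac{20920}{793} + \frac{i \sqrt{143}}{793}$ ($c = \frac{20920 + \sqrt{-31 - 112}}{6906 - 6113} = \frac{20920 + \sqrt{-143}}{793} = \left(20920 + i \sqrt{143}\right) \frac{1}{793} = \frac{20920}{793} + \frac{i \sqrt{143}}{793} \approx 26.381 + 0.01508 i$)
$c - \left(16967 + 21542\right) = \left(\frac{20920}{793} + \frac{i \sqrt{143}}{793}\right) - \left(16967 + 21542\right) = \left(\frac{20920}{793} + \frac{i \sqrt{143}}{793}\right) - 38509 = - \frac{30516717}{793} + \frac{i \sqrt{143}}{793}$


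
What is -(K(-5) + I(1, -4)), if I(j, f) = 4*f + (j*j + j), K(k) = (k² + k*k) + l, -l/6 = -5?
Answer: -66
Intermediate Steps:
l = 30 (l = -6*(-5) = 30)
K(k) = 30 + 2*k² (K(k) = (k² + k*k) + 30 = (k² + k²) + 30 = 2*k² + 30 = 30 + 2*k²)
I(j, f) = j + j² + 4*f (I(j, f) = 4*f + (j² + j) = 4*f + (j + j²) = j + j² + 4*f)
-(K(-5) + I(1, -4)) = -((30 + 2*(-5)²) + (1 + 1² + 4*(-4))) = -((30 + 2*25) + (1 + 1 - 16)) = -((30 + 50) - 14) = -(80 - 14) = -1*66 = -66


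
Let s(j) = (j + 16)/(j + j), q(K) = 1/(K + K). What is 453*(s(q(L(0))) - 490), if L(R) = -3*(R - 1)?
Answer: -399999/2 ≈ -2.0000e+5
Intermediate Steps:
L(R) = 3 - 3*R (L(R) = -3*(-1 + R) = 3 - 3*R)
q(K) = 1/(2*K)
s(j) = (16 + j)/(2*j) (s(j) = (16 + j)/((2*j)) = (16 + j)*(1/(2*j)) = (16 + j)/(2*j))
453*(s(q(L(0))) - 490) = 453*((16 + 1/(2*(3 - 3*0)))/(2*((1/(2*(3 - 3*0))))) - 490) = 453*((16 + 1/(2*(3 + 0)))/(2*((1/(2*(3 + 0))))) - 490) = 453*((16 + (½)/3)/(2*(((½)/3))) - 490) = 453*((16 + (½)*(⅓))/(2*(((½)*(⅓)))) - 490) = 453*((16 + ⅙)/(2*(⅙)) - 490) = 453*((½)*6*(97/6) - 490) = 453*(97/2 - 490) = 453*(-883/2) = -399999/2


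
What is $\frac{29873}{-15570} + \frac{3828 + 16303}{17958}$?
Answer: $- \frac{453292}{568305} \approx -0.79762$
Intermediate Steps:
$\frac{29873}{-15570} + \frac{3828 + 16303}{17958} = 29873 \left(- \frac{1}{15570}\right) + 20131 \cdot \frac{1}{17958} = - \frac{29873}{15570} + \frac{491}{438} = - \frac{453292}{568305}$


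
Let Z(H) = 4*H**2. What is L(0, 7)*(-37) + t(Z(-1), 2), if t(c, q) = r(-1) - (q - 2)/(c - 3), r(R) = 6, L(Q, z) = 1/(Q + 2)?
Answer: -25/2 ≈ -12.500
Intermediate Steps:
L(Q, z) = 1/(2 + Q)
t(c, q) = 6 - (-2 + q)/(-3 + c) (t(c, q) = 6 - (q - 2)/(c - 3) = 6 - (-2 + q)/(-3 + c))
L(0, 7)*(-37) + t(Z(-1), 2) = -37/(2 + 0) + (-16 - 1*2 + 6*(4*(-1)**2))/(-3 + 4*(-1)**2) = -37/2 + (-16 - 2 + 6*(4*1))/(-3 + 4*1) = (1/2)*(-37) + (-16 - 2 + 6*4)/(-3 + 4) = -37/2 + (-16 - 2 + 24)/1 = -37/2 + 1*6 = -37/2 + 6 = -25/2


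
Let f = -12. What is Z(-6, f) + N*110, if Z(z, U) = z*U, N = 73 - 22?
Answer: 5682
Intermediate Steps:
N = 51
Z(z, U) = U*z
Z(-6, f) + N*110 = -12*(-6) + 51*110 = 72 + 5610 = 5682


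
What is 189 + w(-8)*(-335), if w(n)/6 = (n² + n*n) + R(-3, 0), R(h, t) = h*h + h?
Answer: -269151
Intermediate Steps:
R(h, t) = h + h² (R(h, t) = h² + h = h + h²)
w(n) = 36 + 12*n² (w(n) = 6*((n² + n*n) - 3*(1 - 3)) = 6*((n² + n²) - 3*(-2)) = 6*(2*n² + 6) = 6*(6 + 2*n²) = 36 + 12*n²)
189 + w(-8)*(-335) = 189 + (36 + 12*(-8)²)*(-335) = 189 + (36 + 12*64)*(-335) = 189 + (36 + 768)*(-335) = 189 + 804*(-335) = 189 - 269340 = -269151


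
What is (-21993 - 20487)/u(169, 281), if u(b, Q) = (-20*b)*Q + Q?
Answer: 42480/949499 ≈ 0.044739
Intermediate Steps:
u(b, Q) = Q - 20*Q*b (u(b, Q) = -20*Q*b + Q = Q - 20*Q*b)
(-21993 - 20487)/u(169, 281) = (-21993 - 20487)/((281*(1 - 20*169))) = -42480*1/(281*(1 - 3380)) = -42480/(281*(-3379)) = -42480/(-949499) = -42480*(-1/949499) = 42480/949499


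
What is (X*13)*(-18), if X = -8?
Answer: 1872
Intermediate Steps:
(X*13)*(-18) = -8*13*(-18) = -104*(-18) = 1872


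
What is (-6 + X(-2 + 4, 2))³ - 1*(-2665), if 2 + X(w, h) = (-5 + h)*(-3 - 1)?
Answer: 2729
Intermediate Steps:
X(w, h) = 18 - 4*h (X(w, h) = -2 + (-5 + h)*(-3 - 1) = -2 + (-5 + h)*(-4) = -2 + (20 - 4*h) = 18 - 4*h)
(-6 + X(-2 + 4, 2))³ - 1*(-2665) = (-6 + (18 - 4*2))³ - 1*(-2665) = (-6 + (18 - 8))³ + 2665 = (-6 + 10)³ + 2665 = 4³ + 2665 = 64 + 2665 = 2729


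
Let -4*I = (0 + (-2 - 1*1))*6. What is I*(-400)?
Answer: -1800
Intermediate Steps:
I = 9/2 (I = -(0 + (-2 - 1*1))*6/4 = -(0 + (-2 - 1))*6/4 = -(0 - 3)*6/4 = -(-3)*6/4 = -1/4*(-18) = 9/2 ≈ 4.5000)
I*(-400) = (9/2)*(-400) = -1800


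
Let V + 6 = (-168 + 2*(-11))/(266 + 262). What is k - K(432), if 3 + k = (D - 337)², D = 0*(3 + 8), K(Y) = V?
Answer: 29983103/264 ≈ 1.1357e+5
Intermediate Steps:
V = -1679/264 (V = -6 + (-168 + 2*(-11))/(266 + 262) = -6 + (-168 - 22)/528 = -6 - 190*1/528 = -6 - 95/264 = -1679/264 ≈ -6.3598)
K(Y) = -1679/264
D = 0 (D = 0*11 = 0)
k = 113566 (k = -3 + (0 - 337)² = -3 + (-337)² = -3 + 113569 = 113566)
k - K(432) = 113566 - 1*(-1679/264) = 113566 + 1679/264 = 29983103/264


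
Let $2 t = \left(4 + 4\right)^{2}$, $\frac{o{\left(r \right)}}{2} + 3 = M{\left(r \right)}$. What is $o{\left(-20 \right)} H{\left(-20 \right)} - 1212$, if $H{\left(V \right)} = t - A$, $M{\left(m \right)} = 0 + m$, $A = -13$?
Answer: $-3282$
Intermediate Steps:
$M{\left(m \right)} = m$
$o{\left(r \right)} = -6 + 2 r$
$t = 32$ ($t = \frac{\left(4 + 4\right)^{2}}{2} = \frac{8^{2}}{2} = \frac{1}{2} \cdot 64 = 32$)
$H{\left(V \right)} = 45$ ($H{\left(V \right)} = 32 - -13 = 32 + 13 = 45$)
$o{\left(-20 \right)} H{\left(-20 \right)} - 1212 = \left(-6 + 2 \left(-20\right)\right) 45 - 1212 = \left(-6 - 40\right) 45 - 1212 = \left(-46\right) 45 - 1212 = -2070 - 1212 = -3282$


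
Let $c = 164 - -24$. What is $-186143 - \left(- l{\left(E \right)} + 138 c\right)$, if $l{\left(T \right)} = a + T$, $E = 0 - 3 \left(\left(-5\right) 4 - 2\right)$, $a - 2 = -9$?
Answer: $-212028$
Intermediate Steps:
$a = -7$ ($a = 2 - 9 = -7$)
$E = 66$ ($E = 0 - 3 \left(-20 - 2\right) = 0 - -66 = 0 + 66 = 66$)
$c = 188$ ($c = 164 + 24 = 188$)
$l{\left(T \right)} = -7 + T$
$-186143 - \left(- l{\left(E \right)} + 138 c\right) = -186143 + \left(\left(-138\right) 188 + \left(-7 + 66\right)\right) = -186143 + \left(-25944 + 59\right) = -186143 - 25885 = -212028$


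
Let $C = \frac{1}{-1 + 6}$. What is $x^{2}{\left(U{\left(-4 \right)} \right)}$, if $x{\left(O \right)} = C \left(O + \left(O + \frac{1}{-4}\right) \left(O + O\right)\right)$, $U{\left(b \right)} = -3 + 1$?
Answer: $\frac{49}{25} \approx 1.96$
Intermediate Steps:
$C = \frac{1}{5} \approx 0.2$
$U{\left(b \right)} = -2$
$x{\left(O \right)} = \frac{O}{5} + \frac{2 O \left(- \frac{1}{4} + O\right)}{5}$ ($x{\left(O \right)} = \frac{O + \left(O + \frac{1}{-4}\right) \left(O + O\right)}{5} = \frac{O + \left(O - \frac{1}{4}\right) 2 O}{5} = \frac{O + \left(- \frac{1}{4} + O\right) 2 O}{5} = \frac{O + 2 O \left(- \frac{1}{4} + O\right)}{5} = \frac{O}{5} + \frac{2 O \left(- \frac{1}{4} + O\right)}{5}$)
$x^{2}{\left(U{\left(-4 \right)} \right)} = \left(\frac{1}{10} \left(-2\right) \left(1 + 4 \left(-2\right)\right)\right)^{2} = \left(\frac{1}{10} \left(-2\right) \left(1 - 8\right)\right)^{2} = \left(\frac{1}{10} \left(-2\right) \left(-7\right)\right)^{2} = \left(\frac{7}{5}\right)^{2} = \frac{49}{25}$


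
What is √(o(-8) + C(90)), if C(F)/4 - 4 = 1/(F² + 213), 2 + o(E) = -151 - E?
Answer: I*√8914636749/8313 ≈ 11.358*I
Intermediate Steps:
o(E) = -153 - E (o(E) = -2 + (-151 - E) = -153 - E)
C(F) = 16 + 4/(213 + F²) (C(F) = 16 + 4/(F² + 213) = 16 + 4/(213 + F²))
√(o(-8) + C(90)) = √((-153 - 1*(-8)) + 4*(853 + 4*90²)/(213 + 90²)) = √((-153 + 8) + 4*(853 + 4*8100)/(213 + 8100)) = √(-145 + 4*(853 + 32400)/8313) = √(-145 + 4*(1/8313)*33253) = √(-145 + 133012/8313) = √(-1072373/8313) = I*√8914636749/8313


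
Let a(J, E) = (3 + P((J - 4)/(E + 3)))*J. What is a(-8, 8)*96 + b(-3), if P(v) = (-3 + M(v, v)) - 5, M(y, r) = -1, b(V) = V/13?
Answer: 59901/13 ≈ 4607.8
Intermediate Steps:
b(V) = V/13 (b(V) = V*(1/13) = V/13)
P(v) = -9 (P(v) = (-3 - 1) - 5 = -4 - 5 = -9)
a(J, E) = -6*J (a(J, E) = (3 - 9)*J = -6*J)
a(-8, 8)*96 + b(-3) = -6*(-8)*96 + (1/13)*(-3) = 48*96 - 3/13 = 4608 - 3/13 = 59901/13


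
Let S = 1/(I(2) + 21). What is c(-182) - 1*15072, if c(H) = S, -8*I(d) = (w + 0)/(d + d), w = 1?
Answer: -10113280/671 ≈ -15072.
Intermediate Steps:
I(d) = -1/(16*d) (I(d) = -(1 + 0)/(8*(d + d)) = -1/(8*(2*d)) = -1/(2*d)/8 = -1/(16*d))
S = 32/671 (S = 1/(-1/16/2 + 21) = 1/(-1/16*½ + 21) = 1/(-1/32 + 21) = 1/(671/32) = 32/671 ≈ 0.047690)
c(H) = 32/671
c(-182) - 1*15072 = 32/671 - 1*15072 = 32/671 - 15072 = -10113280/671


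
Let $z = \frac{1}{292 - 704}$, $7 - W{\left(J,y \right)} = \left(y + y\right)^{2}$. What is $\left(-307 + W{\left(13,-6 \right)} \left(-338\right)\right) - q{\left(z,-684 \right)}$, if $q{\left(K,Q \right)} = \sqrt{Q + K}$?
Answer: $45999 - \frac{11 i \sqrt{239887}}{206} \approx 45999.0 - 26.153 i$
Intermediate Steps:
$W{\left(J,y \right)} = 7 - 4 y^{2}$ ($W{\left(J,y \right)} = 7 - \left(y + y\right)^{2} = 7 - \left(2 y\right)^{2} = 7 - 4 y^{2}$)
$z = - \frac{1}{412}$ ($z = \frac{1}{-412} = - \frac{1}{412} \approx -0.0024272$)
$q{\left(K,Q \right)} = \sqrt{K + Q}$
$\left(-307 + W{\left(13,-6 \right)} \left(-338\right)\right) - q{\left(z,-684 \right)} = \left(-307 + \left(7 - 4 \left(-6\right)^{2}\right) \left(-338\right)\right) - \sqrt{- \frac{1}{412} - 684} = \left(-307 + \left(7 - 144\right) \left(-338\right)\right) - \sqrt{- \frac{281809}{412}} = \left(-307 + \left(7 - 144\right) \left(-338\right)\right) - \frac{11 i \sqrt{239887}}{206} = \left(-307 - -46306\right) - \frac{11 i \sqrt{239887}}{206} = \left(-307 + 46306\right) - \frac{11 i \sqrt{239887}}{206} = 45999 - \frac{11 i \sqrt{239887}}{206}$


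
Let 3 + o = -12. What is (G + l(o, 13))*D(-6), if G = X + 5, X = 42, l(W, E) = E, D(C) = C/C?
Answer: 60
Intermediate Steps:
o = -15 (o = -3 - 12 = -15)
D(C) = 1
G = 47 (G = 42 + 5 = 47)
(G + l(o, 13))*D(-6) = (47 + 13)*1 = 60*1 = 60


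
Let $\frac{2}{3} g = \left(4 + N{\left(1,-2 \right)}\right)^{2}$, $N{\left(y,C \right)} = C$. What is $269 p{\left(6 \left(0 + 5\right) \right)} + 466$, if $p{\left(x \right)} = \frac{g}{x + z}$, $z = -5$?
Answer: $\frac{13264}{25} \approx 530.56$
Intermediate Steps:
$g = 6$ ($g = \frac{3 \left(4 - 2\right)^{2}}{2} = \frac{3 \cdot 2^{2}}{2} = \frac{3}{2} \cdot 4 = 6$)
$p{\left(x \right)} = \frac{6}{-5 + x}$ ($p{\left(x \right)} = \frac{1}{x - 5} \cdot 6 = \frac{1}{-5 + x} 6 = \frac{6}{-5 + x}$)
$269 p{\left(6 \left(0 + 5\right) \right)} + 466 = 269 \frac{6}{-5 + 6 \left(0 + 5\right)} + 466 = 269 \frac{6}{-5 + 6 \cdot 5} + 466 = 269 \frac{6}{-5 + 30} + 466 = 269 \cdot \frac{6}{25} + 466 = \frac{1614}{25} + 466 = \frac{13264}{25}$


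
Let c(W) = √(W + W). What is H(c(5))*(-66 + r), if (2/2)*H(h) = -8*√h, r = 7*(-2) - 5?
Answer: 680*10^(¼) ≈ 1209.2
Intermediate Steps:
c(W) = √2*√W (c(W) = √(2*W) = √2*√W)
r = -19 (r = -14 - 5 = -19)
H(h) = -8*√h
H(c(5))*(-66 + r) = (-8*10^(¼))*(-66 - 19) = -8*10^(¼)*(-85) = 680*10^(¼)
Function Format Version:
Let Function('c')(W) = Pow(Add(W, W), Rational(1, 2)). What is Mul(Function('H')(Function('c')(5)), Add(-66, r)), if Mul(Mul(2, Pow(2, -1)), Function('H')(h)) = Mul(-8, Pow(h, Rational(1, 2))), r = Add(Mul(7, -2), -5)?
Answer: Mul(680, Pow(10, Rational(1, 4))) ≈ 1209.2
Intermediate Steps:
Function('c')(W) = Mul(Pow(2, Rational(1, 2)), Pow(W, Rational(1, 2))) (Function('c')(W) = Pow(Mul(2, W), Rational(1, 2)) = Mul(Pow(2, Rational(1, 2)), Pow(W, Rational(1, 2))))
r = -19 (r = Add(-14, -5) = -19)
Function('H')(h) = Mul(-8, Pow(h, Rational(1, 2)))
Mul(Function('H')(Function('c')(5)), Add(-66, r)) = Mul(Mul(-8, Pow(Mul(Pow(2, Rational(1, 2)), Pow(5, Rational(1, 2))), Rational(1, 2))), Add(-66, -19)) = Mul(Mul(-8, Pow(Pow(10, Rational(1, 2)), Rational(1, 2))), -85) = Mul(Mul(-8, Pow(10, Rational(1, 4))), -85) = Mul(680, Pow(10, Rational(1, 4)))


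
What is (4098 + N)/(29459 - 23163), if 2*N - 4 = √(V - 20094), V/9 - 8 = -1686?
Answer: 1025/1574 + I*√8799/6296 ≈ 0.65121 + 0.014899*I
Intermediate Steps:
V = -15102 (V = 72 + 9*(-1686) = 72 - 15174 = -15102)
N = 2 + I*√8799 (N = 2 + √(-15102 - 20094)/2 = 2 + √(-35196)/2 = 2 + (2*I*√8799)/2 = 2 + I*√8799 ≈ 2.0 + 93.803*I)
(4098 + N)/(29459 - 23163) = (4098 + (2 + I*√8799))/(29459 - 23163) = (4100 + I*√8799)/6296 = (4100 + I*√8799)*(1/6296) = 1025/1574 + I*√8799/6296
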